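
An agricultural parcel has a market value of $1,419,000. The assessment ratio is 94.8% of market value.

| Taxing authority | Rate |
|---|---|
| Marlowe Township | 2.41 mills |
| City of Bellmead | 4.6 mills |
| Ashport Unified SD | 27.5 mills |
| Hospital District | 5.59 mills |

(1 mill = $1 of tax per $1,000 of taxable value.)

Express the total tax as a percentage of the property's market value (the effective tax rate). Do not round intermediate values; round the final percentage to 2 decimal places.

Assessed value = $1,419,000 × 0.948 = $1,345,212
Marlowe Township: $1,345,212 × 0.00241 = $3,241.96092
City of Bellmead: $1,345,212 × 0.0046 = $6,187.9752
Ashport Unified SD: $1,345,212 × 0.0275 = $36,993.33
Hospital District: $1,345,212 × 0.00559 = $7,519.73508
Total tax = $53,943.0012
Effective rate = $53,943.0012 ÷ $1,419,000 = 3.80% of market value

3.80%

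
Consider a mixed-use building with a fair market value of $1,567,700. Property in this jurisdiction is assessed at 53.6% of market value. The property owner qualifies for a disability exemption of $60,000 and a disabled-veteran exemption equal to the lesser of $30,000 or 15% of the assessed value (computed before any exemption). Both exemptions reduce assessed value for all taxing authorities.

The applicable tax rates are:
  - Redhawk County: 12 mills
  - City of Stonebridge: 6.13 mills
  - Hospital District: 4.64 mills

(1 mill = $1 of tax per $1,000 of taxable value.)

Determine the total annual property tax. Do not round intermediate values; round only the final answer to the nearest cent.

Assessed value = $1,567,700 × 0.536 = $840,287.2
Disabled-veteran exemption = min($30,000, 15% × $840,287.2) = min($30,000, $126,043.08) = $30,000 (dollar cap binds)
Taxable value = $840,287.2 − $60,000 − $30,000 = $750,287.2
Redhawk County: $750,287.2 × 0.012 = $9,003.4464
City of Stonebridge: $750,287.2 × 0.00613 = $4,599.260536
Hospital District: $750,287.2 × 0.00464 = $3,481.332608
Total = $17,084.039544

$17,084.04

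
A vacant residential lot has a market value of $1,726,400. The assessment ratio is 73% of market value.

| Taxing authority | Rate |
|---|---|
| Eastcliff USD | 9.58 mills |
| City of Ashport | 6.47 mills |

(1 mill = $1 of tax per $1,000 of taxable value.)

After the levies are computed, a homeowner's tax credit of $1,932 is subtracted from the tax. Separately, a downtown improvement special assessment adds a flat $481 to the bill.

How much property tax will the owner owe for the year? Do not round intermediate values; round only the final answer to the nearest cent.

$18,776.37

Assessed value = $1,726,400 × 0.73 = $1,260,272
Eastcliff USD: $1,260,272 × 0.00958 = $12,073.40576
City of Ashport: $1,260,272 × 0.00647 = $8,153.95984
Levies subtotal = $20,227.3656
After credit = $20,227.3656 − $1,932 = $18,295.3656
Total = $18,295.3656 + $481 = $18,776.3656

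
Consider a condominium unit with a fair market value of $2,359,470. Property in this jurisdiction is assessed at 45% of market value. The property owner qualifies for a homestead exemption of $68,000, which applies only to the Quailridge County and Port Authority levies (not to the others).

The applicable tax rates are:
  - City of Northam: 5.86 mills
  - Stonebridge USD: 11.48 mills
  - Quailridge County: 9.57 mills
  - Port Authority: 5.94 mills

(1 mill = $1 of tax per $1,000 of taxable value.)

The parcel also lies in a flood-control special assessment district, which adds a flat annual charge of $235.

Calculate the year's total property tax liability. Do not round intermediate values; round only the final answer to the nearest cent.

Assessed value = $2,359,470 × 0.45 = $1,061,761.5
City of Northam: $1,061,761.5 × 0.00586 = $6,221.92239
Stonebridge USD: $1,061,761.5 × 0.01148 = $12,189.02202
Quailridge County: ($1,061,761.5 − $68,000) × 0.00957 = $993,761.5 × 0.00957 = $9,510.297555
Port Authority: ($1,061,761.5 − $68,000) × 0.00594 = $993,761.5 × 0.00594 = $5,902.94331
Levies subtotal = $33,824.185275
Total = $33,824.185275 + $235 = $34,059.185275

$34,059.19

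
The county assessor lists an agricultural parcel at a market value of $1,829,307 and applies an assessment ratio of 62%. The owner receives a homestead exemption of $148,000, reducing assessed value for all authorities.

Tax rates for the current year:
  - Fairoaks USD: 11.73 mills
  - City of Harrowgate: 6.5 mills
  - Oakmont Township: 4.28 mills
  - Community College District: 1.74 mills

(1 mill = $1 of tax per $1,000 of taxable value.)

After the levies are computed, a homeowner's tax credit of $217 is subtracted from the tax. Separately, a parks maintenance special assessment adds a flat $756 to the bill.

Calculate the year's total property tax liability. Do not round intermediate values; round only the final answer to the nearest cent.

Assessed value = $1,829,307 × 0.62 = $1,134,170.34
Taxable value = $1,134,170.34 − $148,000 = $986,170.34
Fairoaks USD: $986,170.34 × 0.01173 = $11,567.7780882
City of Harrowgate: $986,170.34 × 0.0065 = $6,410.10721
Oakmont Township: $986,170.34 × 0.00428 = $4,220.8090552
Community College District: $986,170.34 × 0.00174 = $1,715.9363916
Levies subtotal = $23,914.630745
After credit = $23,914.630745 − $217 = $23,697.630745
Total = $23,697.630745 + $756 = $24,453.630745

$24,453.63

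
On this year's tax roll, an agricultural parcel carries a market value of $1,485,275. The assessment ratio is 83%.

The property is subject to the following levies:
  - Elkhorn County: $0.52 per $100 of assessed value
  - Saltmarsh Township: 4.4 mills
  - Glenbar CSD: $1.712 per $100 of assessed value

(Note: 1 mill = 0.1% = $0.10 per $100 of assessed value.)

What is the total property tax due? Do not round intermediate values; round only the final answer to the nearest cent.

Assessed value = $1,485,275 × 0.83 = $1,232,778.25
Elkhorn County: $1,232,778.25 × 0.0052 = $6,410.4469
Saltmarsh Township: $1,232,778.25 × 0.0044 = $5,424.2243
Glenbar CSD: $1,232,778.25 × 0.01712 = $21,105.16364
Total = $32,939.83484

$32,939.83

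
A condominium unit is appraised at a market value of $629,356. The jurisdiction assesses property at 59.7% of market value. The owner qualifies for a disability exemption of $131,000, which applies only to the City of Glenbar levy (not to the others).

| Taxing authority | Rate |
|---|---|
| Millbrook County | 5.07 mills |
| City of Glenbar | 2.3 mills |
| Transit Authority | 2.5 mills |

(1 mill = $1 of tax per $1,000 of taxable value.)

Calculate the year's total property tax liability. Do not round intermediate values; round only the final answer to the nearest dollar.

Assessed value = $629,356 × 0.597 = $375,725.532
Millbrook County: $375,725.532 × 0.00507 = $1,904.92844724
City of Glenbar: ($375,725.532 − $131,000) × 0.0023 = $244,725.532 × 0.0023 = $562.8687236
Transit Authority: $375,725.532 × 0.0025 = $939.31383
Total = $3,407.11100084

$3,407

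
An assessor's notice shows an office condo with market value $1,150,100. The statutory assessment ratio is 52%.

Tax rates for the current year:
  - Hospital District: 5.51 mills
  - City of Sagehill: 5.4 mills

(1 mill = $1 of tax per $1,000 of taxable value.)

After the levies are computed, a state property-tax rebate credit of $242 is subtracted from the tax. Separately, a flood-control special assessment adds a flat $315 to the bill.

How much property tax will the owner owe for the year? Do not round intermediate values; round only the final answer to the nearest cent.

$6,597.75

Assessed value = $1,150,100 × 0.52 = $598,052
Hospital District: $598,052 × 0.00551 = $3,295.26652
City of Sagehill: $598,052 × 0.0054 = $3,229.4808
Levies subtotal = $6,524.74732
After credit = $6,524.74732 − $242 = $6,282.74732
Total = $6,282.74732 + $315 = $6,597.74732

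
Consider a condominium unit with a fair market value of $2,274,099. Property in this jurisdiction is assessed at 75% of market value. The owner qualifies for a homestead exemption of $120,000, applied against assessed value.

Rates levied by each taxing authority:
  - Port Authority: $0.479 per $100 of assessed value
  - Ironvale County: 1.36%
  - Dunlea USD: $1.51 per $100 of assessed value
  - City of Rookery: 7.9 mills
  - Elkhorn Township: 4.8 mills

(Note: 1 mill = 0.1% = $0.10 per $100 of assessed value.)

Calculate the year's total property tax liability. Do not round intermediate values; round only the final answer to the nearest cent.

$73,237.67

Assessed value = $2,274,099 × 0.75 = $1,705,574.25
Taxable value = $1,705,574.25 − $120,000 = $1,585,574.25
Port Authority: $1,585,574.25 × 0.00479 = $7,594.9006575
Ironvale County: $1,585,574.25 × 0.0136 = $21,563.8098
Dunlea USD: $1,585,574.25 × 0.0151 = $23,942.171175
City of Rookery: $1,585,574.25 × 0.0079 = $12,526.036575
Elkhorn Township: $1,585,574.25 × 0.0048 = $7,610.7564
Total = $73,237.6746075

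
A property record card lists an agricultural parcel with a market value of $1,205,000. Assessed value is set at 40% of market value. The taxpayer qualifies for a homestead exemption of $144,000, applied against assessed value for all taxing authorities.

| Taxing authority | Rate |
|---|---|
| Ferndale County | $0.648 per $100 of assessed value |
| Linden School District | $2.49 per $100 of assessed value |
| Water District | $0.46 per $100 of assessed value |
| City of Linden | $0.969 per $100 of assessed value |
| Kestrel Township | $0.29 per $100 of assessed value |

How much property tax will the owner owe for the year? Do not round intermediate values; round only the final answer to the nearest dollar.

$16,417

Assessed value = $1,205,000 × 0.4 = $482,000
Taxable value = $482,000 − $144,000 = $338,000
Ferndale County: $338,000 × 0.00648 = $2,190.24
Linden School District: $338,000 × 0.0249 = $8,416.2
Water District: $338,000 × 0.0046 = $1,554.8
City of Linden: $338,000 × 0.00969 = $3,275.22
Kestrel Township: $338,000 × 0.0029 = $980.2
Total = $2,190.24 + $8,416.2 + $1,554.8 + $3,275.22 + $980.2 = $16,416.66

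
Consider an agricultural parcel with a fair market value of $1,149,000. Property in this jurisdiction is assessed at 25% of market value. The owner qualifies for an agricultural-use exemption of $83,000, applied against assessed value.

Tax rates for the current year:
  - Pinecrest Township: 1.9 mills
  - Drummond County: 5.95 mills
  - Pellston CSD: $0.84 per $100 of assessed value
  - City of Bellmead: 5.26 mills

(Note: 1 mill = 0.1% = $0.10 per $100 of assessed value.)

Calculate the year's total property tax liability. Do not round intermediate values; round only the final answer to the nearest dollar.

Assessed value = $1,149,000 × 0.25 = $287,250
Taxable value = $287,250 − $83,000 = $204,250
Pinecrest Township: $204,250 × 0.0019 = $388.075
Drummond County: $204,250 × 0.00595 = $1,215.2875
Pellston CSD: $204,250 × 0.0084 = $1,715.7
City of Bellmead: $204,250 × 0.00526 = $1,074.355
Total = $4,393.4175

$4,393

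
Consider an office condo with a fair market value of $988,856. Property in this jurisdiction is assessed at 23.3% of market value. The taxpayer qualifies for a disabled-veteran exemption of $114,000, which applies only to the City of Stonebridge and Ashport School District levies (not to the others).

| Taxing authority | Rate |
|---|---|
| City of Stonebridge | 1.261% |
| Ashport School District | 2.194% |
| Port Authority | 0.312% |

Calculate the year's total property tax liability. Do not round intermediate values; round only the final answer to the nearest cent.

$4,740.60

Assessed value = $988,856 × 0.233 = $230,403.448
City of Stonebridge: ($230,403.448 − $114,000) × 0.01261 = $116,403.448 × 0.01261 = $1,467.84747928
Ashport School District: ($230,403.448 − $114,000) × 0.02194 = $116,403.448 × 0.02194 = $2,553.89164912
Port Authority: $230,403.448 × 0.00312 = $718.85875776
Total = $4,740.59788616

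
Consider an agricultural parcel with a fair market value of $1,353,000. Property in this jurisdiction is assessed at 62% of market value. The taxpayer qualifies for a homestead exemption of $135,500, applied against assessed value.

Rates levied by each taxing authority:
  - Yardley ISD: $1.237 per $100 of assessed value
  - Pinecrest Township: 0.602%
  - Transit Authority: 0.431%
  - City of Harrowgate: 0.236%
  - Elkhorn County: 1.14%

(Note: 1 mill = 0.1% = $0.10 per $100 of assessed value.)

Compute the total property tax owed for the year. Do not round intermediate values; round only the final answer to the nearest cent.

Assessed value = $1,353,000 × 0.62 = $838,860
Taxable value = $838,860 − $135,500 = $703,360
Yardley ISD: $703,360 × 0.01237 = $8,700.5632
Pinecrest Township: $703,360 × 0.00602 = $4,234.2272
Transit Authority: $703,360 × 0.00431 = $3,031.4816
City of Harrowgate: $703,360 × 0.00236 = $1,659.9296
Elkhorn County: $703,360 × 0.0114 = $8,018.304
Total = $25,644.5056

$25,644.51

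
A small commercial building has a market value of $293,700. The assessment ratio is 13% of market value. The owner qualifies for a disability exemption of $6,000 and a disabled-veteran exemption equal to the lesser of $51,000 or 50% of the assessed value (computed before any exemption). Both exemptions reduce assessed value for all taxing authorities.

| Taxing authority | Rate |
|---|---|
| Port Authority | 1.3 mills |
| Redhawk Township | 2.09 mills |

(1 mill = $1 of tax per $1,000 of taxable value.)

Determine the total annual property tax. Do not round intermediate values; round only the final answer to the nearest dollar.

$44

Assessed value = $293,700 × 0.13 = $38,181
Disabled-veteran exemption = min($51,000, 50% × $38,181) = min($51,000, $19,090.5) = $19,090.5 (percentage binds)
Taxable value = $38,181 − $6,000 − $19,090.5 = $13,090.5
Port Authority: $13,090.5 × 0.0013 = $17.01765
Redhawk Township: $13,090.5 × 0.00209 = $27.359145
Total = $44.376795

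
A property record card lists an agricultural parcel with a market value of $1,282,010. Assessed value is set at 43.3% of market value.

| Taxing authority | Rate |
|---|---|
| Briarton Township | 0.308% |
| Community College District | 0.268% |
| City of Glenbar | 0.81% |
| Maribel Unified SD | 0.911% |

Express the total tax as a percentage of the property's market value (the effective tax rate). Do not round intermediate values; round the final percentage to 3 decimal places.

0.995%

Assessed value = $1,282,010 × 0.433 = $555,110.33
Briarton Township: $555,110.33 × 0.00308 = $1,709.7398164
Community College District: $555,110.33 × 0.00268 = $1,487.6956844
City of Glenbar: $555,110.33 × 0.0081 = $4,496.393673
Maribel Unified SD: $555,110.33 × 0.00911 = $5,057.0551063
Total tax = $12,750.8842801
Effective rate = $12,750.8842801 ÷ $1,282,010 = 0.995% of market value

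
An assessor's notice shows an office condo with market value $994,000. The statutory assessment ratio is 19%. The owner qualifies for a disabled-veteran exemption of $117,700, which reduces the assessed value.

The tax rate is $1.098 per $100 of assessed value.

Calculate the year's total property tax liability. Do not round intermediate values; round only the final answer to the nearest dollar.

$781

Assessed value = $994,000 × 0.19 = $188,860
Taxable value = $188,860 − $117,700 = $71,160
Tax = $71,160 × 0.01098 = $781.3368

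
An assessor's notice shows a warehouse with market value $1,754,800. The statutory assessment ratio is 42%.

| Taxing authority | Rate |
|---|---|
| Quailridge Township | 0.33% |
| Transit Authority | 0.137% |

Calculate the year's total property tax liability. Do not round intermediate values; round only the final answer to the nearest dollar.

Assessed value = $1,754,800 × 0.42 = $737,016
Quailridge Township: $737,016 × 0.0033 = $2,432.1528
Transit Authority: $737,016 × 0.00137 = $1,009.71192
Total = $2,432.1528 + $1,009.71192 = $3,441.86472

$3,442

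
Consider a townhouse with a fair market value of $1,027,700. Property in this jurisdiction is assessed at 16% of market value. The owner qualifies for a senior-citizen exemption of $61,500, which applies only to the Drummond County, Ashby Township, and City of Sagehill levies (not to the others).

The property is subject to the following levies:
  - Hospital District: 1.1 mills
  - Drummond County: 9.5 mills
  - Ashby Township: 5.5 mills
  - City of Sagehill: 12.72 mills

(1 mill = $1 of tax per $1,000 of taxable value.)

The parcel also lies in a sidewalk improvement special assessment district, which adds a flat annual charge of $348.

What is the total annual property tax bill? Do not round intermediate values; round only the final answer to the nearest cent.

$3,382.15

Assessed value = $1,027,700 × 0.16 = $164,432
Hospital District: $164,432 × 0.0011 = $180.8752
Drummond County: ($164,432 − $61,500) × 0.0095 = $102,932 × 0.0095 = $977.854
Ashby Township: ($164,432 − $61,500) × 0.0055 = $102,932 × 0.0055 = $566.126
City of Sagehill: ($164,432 − $61,500) × 0.01272 = $102,932 × 0.01272 = $1,309.29504
Levies subtotal = $3,034.15024
Total = $3,034.15024 + $348 = $3,382.15024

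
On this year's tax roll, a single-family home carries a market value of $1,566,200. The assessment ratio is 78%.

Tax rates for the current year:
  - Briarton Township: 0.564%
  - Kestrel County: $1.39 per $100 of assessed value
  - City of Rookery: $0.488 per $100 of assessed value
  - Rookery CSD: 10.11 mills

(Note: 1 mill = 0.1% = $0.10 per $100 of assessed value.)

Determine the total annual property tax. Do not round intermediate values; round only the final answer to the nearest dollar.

$42,183

Assessed value = $1,566,200 × 0.78 = $1,221,636
Briarton Township: $1,221,636 × 0.00564 = $6,890.02704
Kestrel County: $1,221,636 × 0.0139 = $16,980.7404
City of Rookery: $1,221,636 × 0.00488 = $5,961.58368
Rookery CSD: $1,221,636 × 0.01011 = $12,350.73996
Total = $42,183.09108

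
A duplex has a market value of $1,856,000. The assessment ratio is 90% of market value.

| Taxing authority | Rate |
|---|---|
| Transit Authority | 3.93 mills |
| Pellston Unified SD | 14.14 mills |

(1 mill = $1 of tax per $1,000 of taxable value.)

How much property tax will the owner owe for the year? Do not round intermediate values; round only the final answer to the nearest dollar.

Assessed value = $1,856,000 × 0.9 = $1,670,400
Transit Authority: $1,670,400 × 0.00393 = $6,564.672
Pellston Unified SD: $1,670,400 × 0.01414 = $23,619.456
Total = $6,564.672 + $23,619.456 = $30,184.128

$30,184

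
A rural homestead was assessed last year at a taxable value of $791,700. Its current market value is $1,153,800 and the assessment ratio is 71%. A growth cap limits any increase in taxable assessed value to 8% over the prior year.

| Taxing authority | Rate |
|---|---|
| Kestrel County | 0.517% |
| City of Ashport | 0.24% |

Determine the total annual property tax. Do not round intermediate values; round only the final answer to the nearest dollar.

Uncapped assessed value = $1,153,800 × 0.71 = $819,198
Cap limit = $791,700 × 1.08 = $855,036
Taxable assessed value = min($819,198, $855,036) = $819,198 (cap does not bind)
Kestrel County: $819,198 × 0.00517 = $4,235.25366
City of Ashport: $819,198 × 0.0024 = $1,966.0752
Total = $6,201.32886

$6,201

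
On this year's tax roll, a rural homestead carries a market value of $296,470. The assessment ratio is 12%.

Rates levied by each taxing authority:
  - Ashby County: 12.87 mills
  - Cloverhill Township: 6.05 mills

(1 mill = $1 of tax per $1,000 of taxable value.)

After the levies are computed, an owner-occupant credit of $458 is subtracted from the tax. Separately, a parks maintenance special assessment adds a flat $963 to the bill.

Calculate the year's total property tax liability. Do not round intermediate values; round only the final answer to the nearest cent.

$1,178.11

Assessed value = $296,470 × 0.12 = $35,576.4
Ashby County: $35,576.4 × 0.01287 = $457.868268
Cloverhill Township: $35,576.4 × 0.00605 = $215.23722
Levies subtotal = $673.105488
After credit = $673.105488 − $458 = $215.105488
Total = $215.105488 + $963 = $1,178.105488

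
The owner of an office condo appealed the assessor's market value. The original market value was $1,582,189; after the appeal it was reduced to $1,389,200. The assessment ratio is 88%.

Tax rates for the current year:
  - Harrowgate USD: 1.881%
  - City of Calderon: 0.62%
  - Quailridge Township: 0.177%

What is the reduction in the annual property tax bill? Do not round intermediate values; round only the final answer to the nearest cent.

$4,548.06

Old assessed value = $1,582,189 × 0.88 = $1,392,326.32
New assessed value = $1,389,200 × 0.88 = $1,222,496
Combined rate = 0.01881 + 0.0062 + 0.00177 = 0.02678
Old tax = $1,392,326.32 × 0.02678 = $37,286.4988496
New tax = $1,222,496 × 0.02678 = $32,738.44288
Reduction = $37,286.4988496 − $32,738.44288 = $4,548.0559696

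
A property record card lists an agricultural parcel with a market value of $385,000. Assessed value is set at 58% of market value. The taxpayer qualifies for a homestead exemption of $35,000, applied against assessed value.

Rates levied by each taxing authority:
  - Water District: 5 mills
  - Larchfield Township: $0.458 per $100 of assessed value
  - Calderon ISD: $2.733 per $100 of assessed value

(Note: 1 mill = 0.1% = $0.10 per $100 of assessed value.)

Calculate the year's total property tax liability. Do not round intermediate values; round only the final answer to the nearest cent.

$6,950.15

Assessed value = $385,000 × 0.58 = $223,300
Taxable value = $223,300 − $35,000 = $188,300
Water District: $188,300 × 0.005 = $941.5
Larchfield Township: $188,300 × 0.00458 = $862.414
Calderon ISD: $188,300 × 0.02733 = $5,146.239
Total = $6,950.153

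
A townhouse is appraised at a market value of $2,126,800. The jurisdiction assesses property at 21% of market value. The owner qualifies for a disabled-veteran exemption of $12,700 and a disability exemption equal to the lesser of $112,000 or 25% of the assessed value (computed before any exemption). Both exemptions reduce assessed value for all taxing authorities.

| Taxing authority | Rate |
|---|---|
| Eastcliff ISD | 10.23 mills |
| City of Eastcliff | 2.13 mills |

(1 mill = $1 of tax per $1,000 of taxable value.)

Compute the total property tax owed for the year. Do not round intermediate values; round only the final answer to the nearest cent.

$3,983.27

Assessed value = $2,126,800 × 0.21 = $446,628
Disability exemption = min($112,000, 25% × $446,628) = min($112,000, $111,657) = $111,657 (percentage binds)
Taxable value = $446,628 − $12,700 − $111,657 = $322,271
Eastcliff ISD: $322,271 × 0.01023 = $3,296.83233
City of Eastcliff: $322,271 × 0.00213 = $686.43723
Total = $3,983.26956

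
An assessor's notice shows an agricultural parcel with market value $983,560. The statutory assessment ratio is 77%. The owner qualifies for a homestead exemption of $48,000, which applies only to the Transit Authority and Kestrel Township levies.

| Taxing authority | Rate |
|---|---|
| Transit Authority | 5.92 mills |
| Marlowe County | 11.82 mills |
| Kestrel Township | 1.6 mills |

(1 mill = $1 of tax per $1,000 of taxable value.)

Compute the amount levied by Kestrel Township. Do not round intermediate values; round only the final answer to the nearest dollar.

Assessed value = $983,560 × 0.77 = $757,341.2
Kestrel Township taxable value = $757,341.2 − $48,000 = $709,341.2
Kestrel Township levy = $709,341.2 × 0.0016 = $1,134.94592

$1,135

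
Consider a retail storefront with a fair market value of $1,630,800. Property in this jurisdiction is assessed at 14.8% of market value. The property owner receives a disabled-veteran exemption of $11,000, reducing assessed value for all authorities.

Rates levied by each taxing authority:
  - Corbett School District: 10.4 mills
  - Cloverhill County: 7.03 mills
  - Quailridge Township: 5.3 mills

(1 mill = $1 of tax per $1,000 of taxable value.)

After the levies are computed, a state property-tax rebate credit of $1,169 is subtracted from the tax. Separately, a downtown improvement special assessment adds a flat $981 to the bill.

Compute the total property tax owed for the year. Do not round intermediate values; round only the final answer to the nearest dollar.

$5,048

Assessed value = $1,630,800 × 0.148 = $241,358.4
Taxable value = $241,358.4 − $11,000 = $230,358.4
Corbett School District: $230,358.4 × 0.0104 = $2,395.72736
Cloverhill County: $230,358.4 × 0.00703 = $1,619.419552
Quailridge Township: $230,358.4 × 0.0053 = $1,220.89952
Levies subtotal = $5,236.046432
After credit = $5,236.046432 − $1,169 = $4,067.046432
Total = $4,067.046432 + $981 = $5,048.046432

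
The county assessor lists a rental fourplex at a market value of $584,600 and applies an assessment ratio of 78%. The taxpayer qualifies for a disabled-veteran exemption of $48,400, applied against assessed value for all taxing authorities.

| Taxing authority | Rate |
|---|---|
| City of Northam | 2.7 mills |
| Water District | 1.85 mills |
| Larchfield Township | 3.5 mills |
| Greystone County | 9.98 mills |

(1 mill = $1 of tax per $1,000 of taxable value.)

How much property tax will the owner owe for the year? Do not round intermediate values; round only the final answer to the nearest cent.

Assessed value = $584,600 × 0.78 = $455,988
Taxable value = $455,988 − $48,400 = $407,588
City of Northam: $407,588 × 0.0027 = $1,100.4876
Water District: $407,588 × 0.00185 = $754.0378
Larchfield Township: $407,588 × 0.0035 = $1,426.558
Greystone County: $407,588 × 0.00998 = $4,067.72824
Total = $1,100.4876 + $754.0378 + $1,426.558 + $4,067.72824 = $7,348.81164

$7,348.81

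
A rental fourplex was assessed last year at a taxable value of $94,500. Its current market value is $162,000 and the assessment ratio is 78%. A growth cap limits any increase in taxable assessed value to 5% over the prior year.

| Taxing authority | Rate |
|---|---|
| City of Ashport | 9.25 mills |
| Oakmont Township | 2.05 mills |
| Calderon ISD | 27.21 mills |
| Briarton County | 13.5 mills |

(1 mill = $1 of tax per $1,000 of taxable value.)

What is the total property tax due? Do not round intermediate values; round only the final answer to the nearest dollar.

$5,161

Uncapped assessed value = $162,000 × 0.78 = $126,360
Cap limit = $94,500 × 1.05 = $99,225
Taxable assessed value = min($126,360, $99,225) = $99,225 (cap binds)
City of Ashport: $99,225 × 0.00925 = $917.83125
Oakmont Township: $99,225 × 0.00205 = $203.41125
Calderon ISD: $99,225 × 0.02721 = $2,699.91225
Briarton County: $99,225 × 0.0135 = $1,339.5375
Total = $5,160.69225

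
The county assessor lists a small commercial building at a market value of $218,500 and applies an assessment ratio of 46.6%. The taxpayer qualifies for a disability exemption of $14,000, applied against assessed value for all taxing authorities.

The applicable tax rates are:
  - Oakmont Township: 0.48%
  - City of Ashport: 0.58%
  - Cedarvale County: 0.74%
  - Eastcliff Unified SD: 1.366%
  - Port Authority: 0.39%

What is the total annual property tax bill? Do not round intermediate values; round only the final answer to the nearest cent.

Assessed value = $218,500 × 0.466 = $101,821
Taxable value = $101,821 − $14,000 = $87,821
Oakmont Township: $87,821 × 0.0048 = $421.5408
City of Ashport: $87,821 × 0.0058 = $509.3618
Cedarvale County: $87,821 × 0.0074 = $649.8754
Eastcliff Unified SD: $87,821 × 0.01366 = $1,199.63486
Port Authority: $87,821 × 0.0039 = $342.5019
Total = $421.5408 + $509.3618 + $649.8754 + $1,199.63486 + $342.5019 = $3,122.91476

$3,122.91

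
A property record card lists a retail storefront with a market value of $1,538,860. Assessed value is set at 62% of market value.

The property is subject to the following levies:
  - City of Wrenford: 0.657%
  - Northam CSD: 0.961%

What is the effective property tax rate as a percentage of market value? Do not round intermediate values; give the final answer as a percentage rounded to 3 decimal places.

Assessed value = $1,538,860 × 0.62 = $954,093.2
City of Wrenford: $954,093.2 × 0.00657 = $6,268.392324
Northam CSD: $954,093.2 × 0.00961 = $9,168.835652
Total tax = $15,437.227976
Effective rate = $15,437.227976 ÷ $1,538,860 = 1.003% of market value

1.003%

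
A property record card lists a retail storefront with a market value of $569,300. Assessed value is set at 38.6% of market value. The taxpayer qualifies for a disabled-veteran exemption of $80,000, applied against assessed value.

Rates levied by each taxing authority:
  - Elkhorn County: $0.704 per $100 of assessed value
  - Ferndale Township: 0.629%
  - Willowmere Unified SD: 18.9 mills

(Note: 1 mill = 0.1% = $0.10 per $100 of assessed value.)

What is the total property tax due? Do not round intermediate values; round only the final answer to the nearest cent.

Assessed value = $569,300 × 0.386 = $219,749.8
Taxable value = $219,749.8 − $80,000 = $139,749.8
Elkhorn County: $139,749.8 × 0.00704 = $983.838592
Ferndale Township: $139,749.8 × 0.00629 = $879.026242
Willowmere Unified SD: $139,749.8 × 0.0189 = $2,641.27122
Total = $4,504.136054

$4,504.14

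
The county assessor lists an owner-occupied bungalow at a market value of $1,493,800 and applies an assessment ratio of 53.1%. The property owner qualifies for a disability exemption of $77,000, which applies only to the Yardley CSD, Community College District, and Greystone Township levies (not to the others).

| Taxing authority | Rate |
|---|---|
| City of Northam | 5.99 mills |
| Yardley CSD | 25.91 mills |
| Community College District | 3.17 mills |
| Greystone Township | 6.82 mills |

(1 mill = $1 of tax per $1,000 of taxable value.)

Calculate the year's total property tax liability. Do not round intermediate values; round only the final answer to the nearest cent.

$30,463.17

Assessed value = $1,493,800 × 0.531 = $793,207.8
City of Northam: $793,207.8 × 0.00599 = $4,751.314722
Yardley CSD: ($793,207.8 − $77,000) × 0.02591 = $716,207.8 × 0.02591 = $18,556.944098
Community College District: ($793,207.8 − $77,000) × 0.00317 = $716,207.8 × 0.00317 = $2,270.378726
Greystone Township: ($793,207.8 − $77,000) × 0.00682 = $716,207.8 × 0.00682 = $4,884.537196
Total = $30,463.174742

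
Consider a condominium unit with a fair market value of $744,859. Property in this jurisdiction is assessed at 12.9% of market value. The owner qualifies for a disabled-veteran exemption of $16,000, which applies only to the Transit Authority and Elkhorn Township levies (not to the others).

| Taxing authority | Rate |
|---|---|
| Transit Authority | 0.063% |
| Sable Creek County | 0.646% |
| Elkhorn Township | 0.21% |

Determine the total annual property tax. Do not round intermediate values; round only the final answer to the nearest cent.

$839.36

Assessed value = $744,859 × 0.129 = $96,086.811
Transit Authority: ($96,086.811 − $16,000) × 0.00063 = $80,086.811 × 0.00063 = $50.45469093
Sable Creek County: $96,086.811 × 0.00646 = $620.72079906
Elkhorn Township: ($96,086.811 − $16,000) × 0.0021 = $80,086.811 × 0.0021 = $168.1823031
Total = $839.35779309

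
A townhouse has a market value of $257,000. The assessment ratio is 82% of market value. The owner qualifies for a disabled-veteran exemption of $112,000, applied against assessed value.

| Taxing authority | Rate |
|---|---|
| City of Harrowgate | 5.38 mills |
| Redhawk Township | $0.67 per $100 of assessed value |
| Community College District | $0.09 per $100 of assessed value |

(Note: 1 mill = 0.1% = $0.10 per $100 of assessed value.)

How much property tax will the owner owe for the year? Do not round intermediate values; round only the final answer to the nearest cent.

Assessed value = $257,000 × 0.82 = $210,740
Taxable value = $210,740 − $112,000 = $98,740
City of Harrowgate: $98,740 × 0.00538 = $531.2212
Redhawk Township: $98,740 × 0.0067 = $661.558
Community College District: $98,740 × 0.0009 = $88.866
Total = $1,281.6452

$1,281.65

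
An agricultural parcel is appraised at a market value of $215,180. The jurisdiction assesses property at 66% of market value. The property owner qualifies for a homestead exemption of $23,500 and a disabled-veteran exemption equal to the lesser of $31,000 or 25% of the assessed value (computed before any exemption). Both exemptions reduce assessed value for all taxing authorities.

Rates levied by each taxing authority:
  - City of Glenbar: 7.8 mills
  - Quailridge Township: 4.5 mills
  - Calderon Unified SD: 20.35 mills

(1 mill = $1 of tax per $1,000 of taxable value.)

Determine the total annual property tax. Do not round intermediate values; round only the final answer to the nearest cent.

$2,857.49

Assessed value = $215,180 × 0.66 = $142,018.8
Disabled-veteran exemption = min($31,000, 25% × $142,018.8) = min($31,000, $35,504.7) = $31,000 (dollar cap binds)
Taxable value = $142,018.8 − $23,500 − $31,000 = $87,518.8
City of Glenbar: $87,518.8 × 0.0078 = $682.64664
Quailridge Township: $87,518.8 × 0.0045 = $393.8346
Calderon Unified SD: $87,518.8 × 0.02035 = $1,781.00758
Total = $2,857.48882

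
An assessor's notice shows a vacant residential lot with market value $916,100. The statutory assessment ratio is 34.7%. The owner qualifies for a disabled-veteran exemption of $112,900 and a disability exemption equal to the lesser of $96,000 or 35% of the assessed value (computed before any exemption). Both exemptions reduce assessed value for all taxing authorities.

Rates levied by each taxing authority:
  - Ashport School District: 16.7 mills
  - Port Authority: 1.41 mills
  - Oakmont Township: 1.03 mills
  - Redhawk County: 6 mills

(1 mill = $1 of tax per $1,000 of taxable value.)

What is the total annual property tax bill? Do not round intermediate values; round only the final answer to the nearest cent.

$2,739.93

Assessed value = $916,100 × 0.347 = $317,886.7
Disability exemption = min($96,000, 35% × $317,886.7) = min($96,000, $111,260.345) = $96,000 (dollar cap binds)
Taxable value = $317,886.7 − $112,900 − $96,000 = $108,986.7
Ashport School District: $108,986.7 × 0.0167 = $1,820.07789
Port Authority: $108,986.7 × 0.00141 = $153.671247
Oakmont Township: $108,986.7 × 0.00103 = $112.256301
Redhawk County: $108,986.7 × 0.006 = $653.9202
Total = $2,739.925638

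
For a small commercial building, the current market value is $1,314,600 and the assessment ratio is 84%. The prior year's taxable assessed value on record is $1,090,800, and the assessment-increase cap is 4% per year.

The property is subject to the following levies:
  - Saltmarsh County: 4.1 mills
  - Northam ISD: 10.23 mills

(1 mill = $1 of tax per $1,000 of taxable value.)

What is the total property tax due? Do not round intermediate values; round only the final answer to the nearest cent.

$15,824.10

Uncapped assessed value = $1,314,600 × 0.84 = $1,104,264
Cap limit = $1,090,800 × 1.04 = $1,134,432
Taxable assessed value = min($1,104,264, $1,134,432) = $1,104,264 (cap does not bind)
Saltmarsh County: $1,104,264 × 0.0041 = $4,527.4824
Northam ISD: $1,104,264 × 0.01023 = $11,296.62072
Total = $15,824.10312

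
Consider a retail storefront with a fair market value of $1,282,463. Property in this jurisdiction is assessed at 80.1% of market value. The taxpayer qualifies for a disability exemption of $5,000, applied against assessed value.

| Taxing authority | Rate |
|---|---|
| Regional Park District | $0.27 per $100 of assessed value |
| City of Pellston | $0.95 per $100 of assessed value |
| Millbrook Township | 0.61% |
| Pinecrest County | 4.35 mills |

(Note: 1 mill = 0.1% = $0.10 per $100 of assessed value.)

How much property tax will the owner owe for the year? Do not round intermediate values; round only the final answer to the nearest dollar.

Assessed value = $1,282,463 × 0.801 = $1,027,252.863
Taxable value = $1,027,252.863 − $5,000 = $1,022,252.863
Regional Park District: $1,022,252.863 × 0.0027 = $2,760.0827301
City of Pellston: $1,022,252.863 × 0.0095 = $9,711.4021985
Millbrook Township: $1,022,252.863 × 0.0061 = $6,235.7424643
Pinecrest County: $1,022,252.863 × 0.00435 = $4,446.79995405
Total = $23,154.02734695

$23,154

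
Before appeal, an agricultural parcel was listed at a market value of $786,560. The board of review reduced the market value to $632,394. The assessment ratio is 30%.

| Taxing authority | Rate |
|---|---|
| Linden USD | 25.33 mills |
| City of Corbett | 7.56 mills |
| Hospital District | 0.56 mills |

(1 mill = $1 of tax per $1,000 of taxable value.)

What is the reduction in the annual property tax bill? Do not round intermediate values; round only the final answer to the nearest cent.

Old assessed value = $786,560 × 0.3 = $235,968
New assessed value = $632,394 × 0.3 = $189,718.2
Combined rate = 0.02533 + 0.00756 + 0.00056 = 0.03345
Old tax = $235,968 × 0.03345 = $7,893.1296
New tax = $189,718.2 × 0.03345 = $6,346.07379
Reduction = $7,893.1296 − $6,346.07379 = $1,547.05581

$1,547.06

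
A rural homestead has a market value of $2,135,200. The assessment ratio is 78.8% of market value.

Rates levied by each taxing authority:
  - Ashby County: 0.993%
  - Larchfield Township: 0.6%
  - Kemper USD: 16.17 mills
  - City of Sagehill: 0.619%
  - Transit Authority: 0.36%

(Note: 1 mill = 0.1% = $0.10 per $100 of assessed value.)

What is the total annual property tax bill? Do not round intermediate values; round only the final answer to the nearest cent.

$70,481.50

Assessed value = $2,135,200 × 0.788 = $1,682,537.6
Ashby County: $1,682,537.6 × 0.00993 = $16,707.598368
Larchfield Township: $1,682,537.6 × 0.006 = $10,095.2256
Kemper USD: $1,682,537.6 × 0.01617 = $27,206.632992
City of Sagehill: $1,682,537.6 × 0.00619 = $10,414.907744
Transit Authority: $1,682,537.6 × 0.0036 = $6,057.13536
Total = $70,481.500064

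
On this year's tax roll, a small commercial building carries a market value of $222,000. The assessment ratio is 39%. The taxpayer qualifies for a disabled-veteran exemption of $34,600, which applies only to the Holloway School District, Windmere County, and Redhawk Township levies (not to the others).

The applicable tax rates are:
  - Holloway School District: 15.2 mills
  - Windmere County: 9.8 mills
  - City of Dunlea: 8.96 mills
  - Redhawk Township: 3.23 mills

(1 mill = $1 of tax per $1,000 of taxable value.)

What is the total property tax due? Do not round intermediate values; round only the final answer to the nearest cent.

$2,243.15

Assessed value = $222,000 × 0.39 = $86,580
Holloway School District: ($86,580 − $34,600) × 0.0152 = $51,980 × 0.0152 = $790.096
Windmere County: ($86,580 − $34,600) × 0.0098 = $51,980 × 0.0098 = $509.404
City of Dunlea: $86,580 × 0.00896 = $775.7568
Redhawk Township: ($86,580 − $34,600) × 0.00323 = $51,980 × 0.00323 = $167.8954
Total = $2,243.1522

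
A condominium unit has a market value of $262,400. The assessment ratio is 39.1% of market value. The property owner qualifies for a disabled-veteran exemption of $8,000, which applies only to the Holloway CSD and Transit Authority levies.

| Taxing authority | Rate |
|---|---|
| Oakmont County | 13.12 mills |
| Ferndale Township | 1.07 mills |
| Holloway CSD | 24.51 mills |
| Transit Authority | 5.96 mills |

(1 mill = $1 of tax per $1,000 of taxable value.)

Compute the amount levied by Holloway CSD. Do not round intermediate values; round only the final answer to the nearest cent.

$2,318.61

Assessed value = $262,400 × 0.391 = $102,598.4
Holloway CSD taxable value = $102,598.4 − $8,000 = $94,598.4
Holloway CSD levy = $94,598.4 × 0.02451 = $2,318.606784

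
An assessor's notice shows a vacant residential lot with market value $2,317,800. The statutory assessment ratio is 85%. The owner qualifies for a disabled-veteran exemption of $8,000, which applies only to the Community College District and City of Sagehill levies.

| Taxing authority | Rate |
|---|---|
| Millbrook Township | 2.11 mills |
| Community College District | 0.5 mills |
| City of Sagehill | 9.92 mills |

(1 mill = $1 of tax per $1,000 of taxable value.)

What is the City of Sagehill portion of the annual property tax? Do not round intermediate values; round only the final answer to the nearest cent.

Assessed value = $2,317,800 × 0.85 = $1,970,130
City of Sagehill taxable value = $1,970,130 − $8,000 = $1,962,130
City of Sagehill levy = $1,962,130 × 0.00992 = $19,464.3296

$19,464.33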